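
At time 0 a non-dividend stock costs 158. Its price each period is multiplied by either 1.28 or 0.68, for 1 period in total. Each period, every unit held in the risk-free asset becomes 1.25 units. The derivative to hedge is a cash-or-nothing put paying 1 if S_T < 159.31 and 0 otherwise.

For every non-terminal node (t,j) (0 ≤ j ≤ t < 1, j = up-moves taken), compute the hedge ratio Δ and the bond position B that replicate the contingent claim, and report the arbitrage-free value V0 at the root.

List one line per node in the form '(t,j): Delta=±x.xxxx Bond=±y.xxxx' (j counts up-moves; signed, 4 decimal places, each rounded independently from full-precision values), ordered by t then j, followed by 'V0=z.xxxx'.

(0,0): Delta=-0.0105 Bond=1.7067
V0=0.0400

No-arbitrage ⇒ martingale measure with p* = (R−d)/(u−d) = 0.9500.
Terminal values V(1,·): V(1,0)=1.0000, V(1,1)=0.0000
Node (0,0) S=158.0000: V=(p*·0.0000+(1−p*)·1.0000)/1.25=0.0400; Δ=(0.0000−1.0000)/(202.2400−107.4400)=-0.0105; B=V−Δ·S=1.7067
Check: Δ(0,0)·S0 + B(0,0) = 0.0400 = V0.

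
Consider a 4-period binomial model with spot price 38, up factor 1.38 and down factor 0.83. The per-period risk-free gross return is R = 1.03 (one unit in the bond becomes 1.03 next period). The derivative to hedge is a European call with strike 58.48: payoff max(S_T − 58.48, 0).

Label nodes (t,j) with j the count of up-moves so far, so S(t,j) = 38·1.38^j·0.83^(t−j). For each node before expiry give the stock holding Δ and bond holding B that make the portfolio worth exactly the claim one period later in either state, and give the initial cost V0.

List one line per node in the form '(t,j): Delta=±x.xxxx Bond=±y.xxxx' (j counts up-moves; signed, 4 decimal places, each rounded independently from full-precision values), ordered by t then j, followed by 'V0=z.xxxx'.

(0,0): Delta=0.3855 Bond=-10.7604
(1,0): Delta=0.1754 Bond=-4.4575
(1,1): Delta=0.6066 Bond=-22.6781
(2,0): Delta=0.0000 Bond=0.0000
(2,1): Delta=0.3600 Bond=-12.6260
(2,2): Delta=0.8661 Bond=-42.1402
(3,0): Delta=0.0000 Bond=0.0000
(3,1): Delta=0.0000 Bond=0.0000
(3,2): Delta=0.7389 Bond=-35.7631
(3,3): Delta=1.0000 Bond=-56.7767
V0=3.8870

Risk-neutral probability p* = (R−d)/(u−d) = (1.03−0.83)/(1.38−0.83) = 0.3636.
At expiry t=4: V(4,0)=0.0000, V(4,1)=0.0000, V(4,2)=0.0000, V(4,3)=24.4094, V(4,4)=79.3361
Node (3,0) S=21.7279: V=(p*·0.0000+(1−p*)·0.0000)/1.03=0.0000; Δ=(0.0000−0.0000)/(29.9845−18.0342)=0.0000; B=V−Δ·S=0.0000
Node (3,1) S=36.1259: V=(p*·0.0000+(1−p*)·0.0000)/1.03=0.0000; Δ=(0.0000−0.0000)/(49.8538−29.9845)=0.0000; B=V−Δ·S=0.0000
Node (3,2) S=60.0648: V=(p*·24.4094+(1−p*)·0.0000)/1.03=8.6176; Δ=(24.4094−0.0000)/(82.8894−49.8538)=0.7389; B=V−Δ·S=-35.7631
Node (3,3) S=99.8667: V=(p*·79.3361+(1−p*)·24.4094)/1.03=43.0900; Δ=(79.3361−24.4094)/(137.8161−82.8894)=1.0000; B=V−Δ·S=-56.7767
Node (2,0) S=26.1782: V=(p*·0.0000+(1−p*)·0.0000)/1.03=0.0000; Δ=(0.0000−0.0000)/(36.1259−21.7279)=0.0000; B=V−Δ·S=0.0000
Node (2,1) S=43.5252: V=(p*·8.6176+(1−p*)·0.0000)/1.03=3.0424; Δ=(8.6176−0.0000)/(60.0648−36.1259)=0.3600; B=V−Δ·S=-12.6260
Node (2,2) S=72.3672: V=(p*·43.0900+(1−p*)·8.6176)/1.03=20.5369; Δ=(43.0900−8.6176)/(99.8667−60.0648)=0.8661; B=V−Δ·S=-42.1402
Node (1,0) S=31.5400: V=(p*·3.0424+(1−p*)·0.0000)/1.03=1.0741; Δ=(3.0424−0.0000)/(43.5252−26.1782)=0.1754; B=V−Δ·S=-4.4575
Node (1,1) S=52.4400: V=(p*·20.5369+(1−p*)·3.0424)/1.03=9.1301; Δ=(20.5369−3.0424)/(72.3672−43.5252)=0.6066; B=V−Δ·S=-22.6781
Node (0,0) S=38.0000: V=(p*·9.1301+(1−p*)·1.0741)/1.03=3.8870; Δ=(9.1301−1.0741)/(52.4400−31.5400)=0.3855; B=V−Δ·S=-10.7604
Check: Δ(0,0)·S0 + B(0,0) = 3.8870 = V0.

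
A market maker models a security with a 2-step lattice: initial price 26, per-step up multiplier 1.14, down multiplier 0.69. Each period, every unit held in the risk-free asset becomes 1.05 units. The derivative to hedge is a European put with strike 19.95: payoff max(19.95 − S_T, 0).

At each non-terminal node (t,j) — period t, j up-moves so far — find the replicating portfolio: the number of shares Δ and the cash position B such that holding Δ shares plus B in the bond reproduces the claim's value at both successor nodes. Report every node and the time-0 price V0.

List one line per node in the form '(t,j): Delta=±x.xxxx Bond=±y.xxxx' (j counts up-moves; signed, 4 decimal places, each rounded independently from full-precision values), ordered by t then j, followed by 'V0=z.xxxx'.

No-arbitrage ⇒ martingale measure with p* = (R−d)/(u−d) = 0.8000.
Terminal payoffs: V(2,0)=7.5714, V(2,1)=0.0000, V(2,2)=0.0000
  t=1,j=0: stock 17.9400 → up 20.4516 (V=0.0000), down 12.3786 (V=7.5714). Price 1.4422; hedge Δ=-0.9379, bond B=18.2675.
  t=1,j=1: stock 29.6400 → up 33.7896 (V=0.0000), down 20.4516 (V=0.0000). Price 0.0000; hedge Δ=0.0000, bond B=0.0000.
  t=0,j=0: stock 26.0000 → up 29.6400 (V=0.0000), down 17.9400 (V=1.4422). Price 0.2747; hedge Δ=-0.1233, bond B=3.4795.
Self-financing check: at every node Δ·S+B equals the discounted successor values.

(0,0): Delta=-0.1233 Bond=3.4795
(1,0): Delta=-0.9379 Bond=18.2675
(1,1): Delta=0.0000 Bond=0.0000
V0=0.2747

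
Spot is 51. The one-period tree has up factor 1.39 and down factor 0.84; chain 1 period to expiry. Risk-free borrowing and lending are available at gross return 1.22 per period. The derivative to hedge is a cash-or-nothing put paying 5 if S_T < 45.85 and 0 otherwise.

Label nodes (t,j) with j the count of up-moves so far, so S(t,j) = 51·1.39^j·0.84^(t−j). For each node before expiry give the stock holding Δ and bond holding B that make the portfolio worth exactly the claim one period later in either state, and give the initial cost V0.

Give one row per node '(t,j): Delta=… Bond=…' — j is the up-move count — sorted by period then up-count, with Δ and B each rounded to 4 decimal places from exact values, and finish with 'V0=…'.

(0,0): Delta=-0.1783 Bond=10.3577
V0=1.2668

No-arbitrage ⇒ martingale measure with p* = (R−d)/(u−d) = 0.6909.
Terminal values V(1,·): V(1,0)=5.0000, V(1,1)=0.0000
Node (0,0) S=51.0000: V=(p*·0.0000+(1−p*)·5.0000)/1.22=1.2668; Δ=(0.0000−5.0000)/(70.8900−42.8400)=-0.1783; B=V−Δ·S=10.3577
Check: Δ(0,0)·S0 + B(0,0) = 1.2668 = V0.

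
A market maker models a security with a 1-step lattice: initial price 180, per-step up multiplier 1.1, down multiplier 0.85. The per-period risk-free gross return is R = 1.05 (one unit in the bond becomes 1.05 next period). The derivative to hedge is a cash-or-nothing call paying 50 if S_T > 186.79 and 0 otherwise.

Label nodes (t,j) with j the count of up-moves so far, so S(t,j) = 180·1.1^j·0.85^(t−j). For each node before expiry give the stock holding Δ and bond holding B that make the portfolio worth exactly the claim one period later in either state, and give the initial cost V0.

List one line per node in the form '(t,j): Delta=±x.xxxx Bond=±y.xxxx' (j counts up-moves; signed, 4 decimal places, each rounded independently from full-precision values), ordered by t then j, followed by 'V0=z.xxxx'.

Under the risk-neutral measure, an up-move has probability p* = (R−d)/(u−d) = 0.8000 and values discount at R = 1.05.
Terminal payoffs: V(1,0)=0.0000, V(1,1)=50.0000
  t=0,j=0: stock 180.0000 → up 198.0000 (V=50.0000), down 153.0000 (V=0.0000). Price 38.0952; hedge Δ=1.1111, bond B=-161.9048.
Root portfolio cost Δ·180+B reproduces V0=38.0952.

(0,0): Delta=1.1111 Bond=-161.9048
V0=38.0952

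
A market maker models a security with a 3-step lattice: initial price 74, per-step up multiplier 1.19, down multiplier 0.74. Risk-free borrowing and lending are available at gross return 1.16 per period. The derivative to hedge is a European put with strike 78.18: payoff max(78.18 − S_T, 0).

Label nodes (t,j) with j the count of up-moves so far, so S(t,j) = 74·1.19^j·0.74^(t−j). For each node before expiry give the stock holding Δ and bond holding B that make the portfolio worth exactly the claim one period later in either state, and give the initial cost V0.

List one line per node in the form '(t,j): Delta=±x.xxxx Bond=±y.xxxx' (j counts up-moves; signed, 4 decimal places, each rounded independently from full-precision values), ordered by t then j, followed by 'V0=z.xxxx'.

(0,0): Delta=-0.0956 Bond=7.3918
(1,0): Delta=-1.0000 Bond=58.1005
(1,1): Delta=-0.0554 Bond=5.0369
(2,0): Delta=-1.0000 Bond=67.3966
(2,1): Delta=-1.0000 Bond=67.3966
(2,2): Delta=-0.0135 Bond=1.4462
V0=0.3188

No-arbitrage ⇒ martingale measure with p* = (R−d)/(u−d) = 0.9333.
Terminal values V(3,·): V(3,0)=48.1934, V(3,1)=29.9583, V(3,2)=0.6344, V(3,3)=0.0000
Node (2,0) S=40.5224: V=(p*·29.9583+(1−p*)·48.1934)/1.16=26.8742; Δ=(29.9583−48.1934)/(48.2217−29.9866)=-1.0000; B=V−Δ·S=67.3966
Node (2,1) S=65.1644: V=(p*·0.6344+(1−p*)·29.9583)/1.16=2.2322; Δ=(0.6344−29.9583)/(77.5456−48.2217)=-1.0000; B=V−Δ·S=67.3966
Node (2,2) S=104.7914: V=(p*·0.0000+(1−p*)·0.6344)/1.16=0.0365; Δ=(0.0000−0.6344)/(124.7018−77.5456)=-0.0135; B=V−Δ·S=1.4462
Node (1,0) S=54.7600: V=(p*·2.2322+(1−p*)·26.8742)/1.16=3.3405; Δ=(2.2322−26.8742)/(65.1644−40.5224)=-1.0000; B=V−Δ·S=58.1005
Node (1,1) S=88.0600: V=(p*·0.0365+(1−p*)·2.2322)/1.16=0.1576; Δ=(0.0365−2.2322)/(104.7914−65.1644)=-0.0554; B=V−Δ·S=5.0369
Node (0,0) S=74.0000: V=(p*·0.1576+(1−p*)·3.3405)/1.16=0.3188; Δ=(0.1576−3.3405)/(88.0600−54.7600)=-0.0956; B=V−Δ·S=7.3918
Root portfolio cost Δ·74+B reproduces V0=0.3188.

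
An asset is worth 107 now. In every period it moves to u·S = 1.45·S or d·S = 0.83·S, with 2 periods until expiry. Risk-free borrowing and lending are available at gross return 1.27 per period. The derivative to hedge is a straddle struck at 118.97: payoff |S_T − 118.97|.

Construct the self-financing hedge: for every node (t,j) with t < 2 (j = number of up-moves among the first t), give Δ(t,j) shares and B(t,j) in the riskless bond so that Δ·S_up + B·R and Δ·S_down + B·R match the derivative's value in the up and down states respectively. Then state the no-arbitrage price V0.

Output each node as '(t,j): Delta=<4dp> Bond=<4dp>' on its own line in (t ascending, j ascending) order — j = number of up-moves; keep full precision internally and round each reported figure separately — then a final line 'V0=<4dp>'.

Since d<R<u, set p* = (R−d)/(u−d) = 0.7097; price each node as the discounted p*-expectation of its children.
Terminal payoffs: V(2,0)=45.2577, V(2,1)=9.8045, V(2,2)=105.9975
  t=1,j=0: stock 88.8100 → up 128.7745 (V=9.8045), down 73.7123 (V=45.2577). Price 15.8247; hedge Δ=-0.6439, bond B=73.0073.
  t=1,j=1: stock 155.1500 → up 224.9675 (V=105.9975), down 128.7745 (V=9.8045). Price 61.4728; hedge Δ=1.0000, bond B=-93.6772.
  t=0,j=0: stock 107.0000 → up 155.1500 (V=61.4728), down 88.8100 (V=15.8247). Price 37.9686; hedge Δ=0.6881, bond B=-35.6574.
Root portfolio cost Δ·107+B reproduces V0=37.9686.

(0,0): Delta=0.6881 Bond=-35.6574
(1,0): Delta=-0.6439 Bond=73.0073
(1,1): Delta=1.0000 Bond=-93.6772
V0=37.9686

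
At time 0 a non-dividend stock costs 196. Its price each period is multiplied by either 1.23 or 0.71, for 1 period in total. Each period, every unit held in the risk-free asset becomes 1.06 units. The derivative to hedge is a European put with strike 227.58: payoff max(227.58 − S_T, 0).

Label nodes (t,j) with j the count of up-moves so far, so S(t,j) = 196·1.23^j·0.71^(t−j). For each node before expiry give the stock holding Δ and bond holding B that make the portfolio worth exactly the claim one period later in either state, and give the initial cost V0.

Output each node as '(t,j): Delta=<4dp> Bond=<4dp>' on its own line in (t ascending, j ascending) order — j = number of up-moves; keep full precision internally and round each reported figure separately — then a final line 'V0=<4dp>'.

(0,0): Delta=-0.8675 Bond=197.3088
V0=27.2703

Under the risk-neutral measure, an up-move has probability p* = (R−d)/(u−d) = 0.6731 and values discount at R = 1.06.
Payoff layer (t=1): V(1,0)=88.4200, V(1,1)=0.0000
  t=0,j=0: stock 196.0000 → up 241.0800 (V=0.0000), down 139.1600 (V=88.4200). Price 27.2703; hedge Δ=-0.8675, bond B=197.3088.
Check: Δ(0,0)·S0 + B(0,0) = 27.2703 = V0.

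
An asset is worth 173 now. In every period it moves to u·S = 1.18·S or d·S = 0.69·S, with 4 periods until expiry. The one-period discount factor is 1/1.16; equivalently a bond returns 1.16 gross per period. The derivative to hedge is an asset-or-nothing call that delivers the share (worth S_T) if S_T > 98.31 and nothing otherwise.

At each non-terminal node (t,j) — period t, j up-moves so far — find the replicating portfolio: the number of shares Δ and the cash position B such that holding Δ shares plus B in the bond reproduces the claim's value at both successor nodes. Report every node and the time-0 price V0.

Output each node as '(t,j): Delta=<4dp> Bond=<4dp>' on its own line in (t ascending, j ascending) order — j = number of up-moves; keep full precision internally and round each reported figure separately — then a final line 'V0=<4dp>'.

(0,0): Delta=1.0024 Bond=-0.4276
(1,0): Delta=1.0661 Bond=-8.1013
(1,1): Delta=1.0008 Bond=-0.1724
(2,0): Delta=2.3497 Bond=-115.1190
(2,1): Delta=1.0342 Bond=-4.8987
(2,2): Delta=1.0000 Bond=0.0000
(3,0): Delta=0.0000 Bond=0.0000
(3,1): Delta=2.4082 Bond=-139.2205
(3,2): Delta=1.0000 Bond=0.0000
(3,3): Delta=1.0000 Bond=0.0000
V0=172.9903

No-arbitrage ⇒ martingale measure with p* = (R−d)/(u−d) = 0.9592.
Terminal payoffs: V(4,0)=0.0000, V(4,1)=0.0000, V(4,2)=114.6854, V(4,3)=196.1287, V(4,4)=335.4086
Node (3,0) S=56.8321: V=(p*·0.0000+(1−p*)·0.0000)/1.16=0.0000; Δ=(0.0000−0.0000)/(67.0618−39.2141)=0.0000; B=V−Δ·S=0.0000
Node (3,1) S=97.1911: V=(p*·114.6854+(1−p*)·0.0000)/1.16=94.8314; Δ=(114.6854−0.0000)/(114.6854−67.0618)=2.4082; B=V−Δ·S=-139.2205
Node (3,2) S=166.2108: V=(p*·196.1287+(1−p*)·114.6854)/1.16=166.2108; Δ=(196.1287−114.6854)/(196.1287−114.6854)=1.0000; B=V−Δ·S=0.0000
Node (3,3) S=284.2445: V=(p*·335.4086+(1−p*)·196.1287)/1.16=284.2445; Δ=(335.4086−196.1287)/(335.4086−196.1287)=1.0000; B=V−Δ·S=0.0000
Node (2,0) S=82.3653: V=(p*·94.8314+(1−p*)·0.0000)/1.16=78.4144; Δ=(94.8314−0.0000)/(97.1911−56.8321)=2.3497; B=V−Δ·S=-115.1190
Node (2,1) S=140.8566: V=(p*·166.2108+(1−p*)·94.8314)/1.16=140.7736; Δ=(166.2108−94.8314)/(166.2108−97.1911)=1.0342; B=V−Δ·S=-4.8987
Node (2,2) S=240.8852: V=(p*·284.2445+(1−p*)·166.2108)/1.16=240.8852; Δ=(284.2445−166.2108)/(284.2445−166.2108)=1.0000; B=V−Δ·S=0.0000
Node (1,0) S=119.3700: V=(p*·140.7736+(1−p*)·78.4144)/1.16=119.1623; Δ=(140.7736−78.4144)/(140.8566−82.3653)=1.0661; B=V−Δ·S=-8.1013
Node (1,1) S=204.1400: V=(p*·240.8852+(1−p*)·140.7736)/1.16=204.1371; Δ=(240.8852−140.7736)/(240.8852−140.8566)=1.0008; B=V−Δ·S=-0.1724
Node (0,0) S=173.0000: V=(p*·204.1371+(1−p*)·119.1623)/1.16=172.9903; Δ=(204.1371−119.1623)/(204.1400−119.3700)=1.0024; B=V−Δ·S=-0.4276
The time-0 hedge costs 172.9903, which is the no-arbitrage price.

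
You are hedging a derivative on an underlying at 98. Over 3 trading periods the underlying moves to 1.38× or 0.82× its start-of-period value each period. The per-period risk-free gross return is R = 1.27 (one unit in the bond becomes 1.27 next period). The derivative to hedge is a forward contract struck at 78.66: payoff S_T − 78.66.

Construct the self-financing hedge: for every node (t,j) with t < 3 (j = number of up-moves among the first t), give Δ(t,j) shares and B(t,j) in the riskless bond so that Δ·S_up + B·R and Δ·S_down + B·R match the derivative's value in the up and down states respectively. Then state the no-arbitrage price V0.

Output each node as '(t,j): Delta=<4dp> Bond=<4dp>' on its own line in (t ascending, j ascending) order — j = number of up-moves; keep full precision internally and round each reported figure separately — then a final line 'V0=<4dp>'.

(0,0): Delta=1.0000 Bond=-38.4010
(1,0): Delta=1.0000 Bond=-48.7693
(1,1): Delta=1.0000 Bond=-48.7693
(2,0): Delta=1.0000 Bond=-61.9370
(2,1): Delta=1.0000 Bond=-61.9370
(2,2): Delta=1.0000 Bond=-61.9370
V0=59.5990

No-arbitrage ⇒ martingale measure with p* = (R−d)/(u−d) = 0.8036.
Payoff layer (t=3): V(3,0)=-24.6259, V(3,1)=12.2754, V(3,2)=74.3776, V(3,3)=178.8911
Node (2,0) S=65.8952: V=(p*·12.2754+(1−p*)·-24.6259)/1.27=3.9582; Δ=(12.2754−-24.6259)/(90.9354−54.0341)=1.0000; B=V−Δ·S=-61.9370
Node (2,1) S=110.8968: V=(p*·74.3776+(1−p*)·12.2754)/1.27=48.9598; Δ=(74.3776−12.2754)/(153.0376−90.9354)=1.0000; B=V−Δ·S=-61.9370
Node (2,2) S=186.6312: V=(p*·178.8911+(1−p*)·74.3776)/1.27=124.6942; Δ=(178.8911−74.3776)/(257.5511−153.0376)=1.0000; B=V−Δ·S=-61.9370
Node (1,0) S=80.3600: V=(p*·48.9598+(1−p*)·3.9582)/1.27=31.5907; Δ=(48.9598−3.9582)/(110.8968−65.8952)=1.0000; B=V−Δ·S=-48.7693
Node (1,1) S=135.2400: V=(p*·124.6942+(1−p*)·48.9598)/1.27=86.4707; Δ=(124.6942−48.9598)/(186.6312−110.8968)=1.0000; B=V−Δ·S=-48.7693
Node (0,0) S=98.0000: V=(p*·86.4707+(1−p*)·31.5907)/1.27=59.5990; Δ=(86.4707−31.5907)/(135.2400−80.3600)=1.0000; B=V−Δ·S=-38.4010
Each (Δ,B) replicates both successor values, so the strategy is self-financing and V0 is arbitrage-free.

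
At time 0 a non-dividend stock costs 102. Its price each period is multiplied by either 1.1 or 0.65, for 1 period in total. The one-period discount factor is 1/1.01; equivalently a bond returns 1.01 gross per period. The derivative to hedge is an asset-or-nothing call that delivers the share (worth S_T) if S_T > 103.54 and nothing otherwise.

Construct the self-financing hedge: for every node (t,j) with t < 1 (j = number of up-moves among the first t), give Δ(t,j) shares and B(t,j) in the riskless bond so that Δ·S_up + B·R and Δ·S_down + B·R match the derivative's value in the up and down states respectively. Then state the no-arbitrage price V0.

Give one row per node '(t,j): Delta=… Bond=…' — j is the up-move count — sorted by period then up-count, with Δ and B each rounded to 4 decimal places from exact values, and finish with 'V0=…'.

No-arbitrage ⇒ martingale measure with p* = (R−d)/(u−d) = 0.8000.
At expiry t=1: V(1,0)=0.0000, V(1,1)=112.2000
  t=0,j=0: stock 102.0000 → up 112.2000 (V=112.2000), down 66.3000 (V=0.0000). Price 88.8713; hedge Δ=2.4444, bond B=-160.4620.
The time-0 hedge costs 88.8713, which is the no-arbitrage price.

(0,0): Delta=2.4444 Bond=-160.4620
V0=88.8713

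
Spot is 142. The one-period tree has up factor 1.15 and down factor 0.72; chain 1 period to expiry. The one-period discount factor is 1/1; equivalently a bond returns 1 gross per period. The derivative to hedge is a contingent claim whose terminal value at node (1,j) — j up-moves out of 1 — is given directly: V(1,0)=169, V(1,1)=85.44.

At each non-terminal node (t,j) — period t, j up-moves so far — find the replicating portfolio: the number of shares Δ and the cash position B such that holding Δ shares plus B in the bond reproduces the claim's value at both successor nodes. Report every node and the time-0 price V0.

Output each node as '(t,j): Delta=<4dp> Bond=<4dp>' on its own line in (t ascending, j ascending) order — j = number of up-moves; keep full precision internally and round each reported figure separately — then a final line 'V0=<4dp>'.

(0,0): Delta=-1.3685 Bond=308.9144
V0=114.5888

Under the risk-neutral measure, an up-move has probability p* = (R−d)/(u−d) = 0.6512 and values discount at R = 1.
At expiry t=1: V(1,0)=169.0000, V(1,1)=85.4400
(0,0): S=142.0000. Δ = (V_up−V_dn)/(S_up−S_dn) = (85.4400−169.0000)/(163.3000−102.2400) = -1.3685. V = [p*·85.4400 + (1−p*)·169.0000]/1 = 114.5888. B = V − Δ·S = 308.9144.
The time-0 hedge costs 114.5888, which is the no-arbitrage price.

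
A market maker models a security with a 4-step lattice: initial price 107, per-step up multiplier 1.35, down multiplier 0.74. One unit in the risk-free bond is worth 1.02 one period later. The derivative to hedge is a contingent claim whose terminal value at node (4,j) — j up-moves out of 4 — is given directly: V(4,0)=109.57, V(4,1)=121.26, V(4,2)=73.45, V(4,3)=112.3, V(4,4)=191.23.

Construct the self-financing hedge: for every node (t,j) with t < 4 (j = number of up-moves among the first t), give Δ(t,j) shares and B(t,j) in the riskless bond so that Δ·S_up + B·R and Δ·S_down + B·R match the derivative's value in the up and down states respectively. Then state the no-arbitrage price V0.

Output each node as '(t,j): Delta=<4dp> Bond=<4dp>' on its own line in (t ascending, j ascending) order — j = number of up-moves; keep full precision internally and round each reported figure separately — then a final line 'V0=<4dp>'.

The replicating-portfolio and risk-neutral prices coincide; use p* = (1.02−0.74)/(1.35−0.74) = 0.4590 for the latter.
Terminal values V(4,·): V(4,0)=109.5700, V(4,1)=121.2600, V(4,2)=73.4500, V(4,3)=112.3000, V(4,4)=191.2300
(3,0): S=43.3590. Δ = (V_up−V_dn)/(S_up−S_dn) = (121.2600−109.5700)/(58.5346−32.0856) = 0.4420. V = [p*·121.2600 + (1−p*)·109.5700]/1.02 = 112.6823. B = V − Δ·S = 93.5183.
(3,1): S=79.1008. Δ = (V_up−V_dn)/(S_up−S_dn) = (73.4500−121.2600)/(106.7861−58.5346) = -0.9909. V = [p*·73.4500 + (1−p*)·121.2600]/1.02 = 97.3671. B = V − Δ·S = 175.7441.
(3,2): S=144.3056. Δ = (V_up−V_dn)/(S_up−S_dn) = (112.3000−73.4500)/(194.8125−106.7861) = 0.4413. V = [p*·112.3000 + (1−p*)·73.4500]/1.02 = 89.4929. B = V − Δ·S = 25.8044.
(3,3): S=263.2601. Δ = (V_up−V_dn)/(S_up−S_dn) = (191.2300−112.3000)/(355.4012−194.8125) = 0.4915. V = [p*·191.2300 + (1−p*)·112.3000]/1.02 = 145.6178. B = V − Δ·S = 16.2244.
(2,0): S=58.5932. Δ = (V_up−V_dn)/(S_up−S_dn) = (97.3671−112.6823)/(79.1008−43.3590) = -0.4285. V = [p*·97.3671 + (1−p*)·112.6823]/1.02 = 103.5807. B = V − Δ·S = 128.6876.
(2,1): S=106.8930. Δ = (V_up−V_dn)/(S_up−S_dn) = (89.4929−97.3671)/(144.3056−79.1008) = -0.1208. V = [p*·89.4929 + (1−p*)·97.3671]/1.02 = 91.9144. B = V − Δ·S = 104.8229.
(2,2): S=195.0075. Δ = (V_up−V_dn)/(S_up−S_dn) = (145.6178−89.4929)/(263.2601−144.3056) = 0.4718. V = [p*·145.6178 + (1−p*)·89.4929]/1.02 = 112.9953. B = V − Δ·S = 20.9873.
(1,0): S=79.1800. Δ = (V_up−V_dn)/(S_up−S_dn) = (91.9144−103.5807)/(106.8930−58.5932) = -0.2415. V = [p*·91.9144 + (1−p*)·103.5807]/1.02 = 96.2997. B = V − Δ·S = 115.4248.
(1,1): S=144.4500. Δ = (V_up−V_dn)/(S_up−S_dn) = (112.9953−91.9144)/(195.0075−106.8930) = 0.2392. V = [p*·112.9953 + (1−p*)·91.9144]/1.02 = 99.5989. B = V − Δ·S = 65.0402.
(0,0): S=107.0000. Δ = (V_up−V_dn)/(S_up−S_dn) = (99.5989−96.2997)/(144.4500−79.1800) = 0.0505. V = [p*·99.5989 + (1−p*)·96.2997]/1.02 = 95.8962. B = V − Δ·S = 90.4877.
Self-financing check: at every node Δ·S+B equals the discounted successor values.

(0,0): Delta=0.0505 Bond=90.4877
(1,0): Delta=-0.2415 Bond=115.4248
(1,1): Delta=0.2392 Bond=65.0402
(2,0): Delta=-0.4285 Bond=128.6876
(2,1): Delta=-0.1208 Bond=104.8229
(2,2): Delta=0.4718 Bond=20.9873
(3,0): Delta=0.4420 Bond=93.5183
(3,1): Delta=-0.9909 Bond=175.7441
(3,2): Delta=0.4413 Bond=25.8044
(3,3): Delta=0.4915 Bond=16.2244
V0=95.8962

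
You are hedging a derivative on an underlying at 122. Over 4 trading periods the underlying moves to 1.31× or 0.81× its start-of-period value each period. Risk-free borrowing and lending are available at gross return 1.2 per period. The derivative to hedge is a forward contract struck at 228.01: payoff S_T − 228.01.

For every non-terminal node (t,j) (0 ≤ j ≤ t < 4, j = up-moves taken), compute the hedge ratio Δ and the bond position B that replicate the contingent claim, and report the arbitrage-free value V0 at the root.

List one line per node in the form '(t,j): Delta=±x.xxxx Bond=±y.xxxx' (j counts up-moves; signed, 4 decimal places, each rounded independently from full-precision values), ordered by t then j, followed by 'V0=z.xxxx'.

Since d<R<u, set p* = (R−d)/(u−d) = 0.7800; price each node as the discounted p*-expectation of its children.
At expiry t=4: V(4,0)=-175.4930, V(4,1)=-143.0751, V(4,2)=-90.6461, V(4,3)=-5.8536, V(4,4)=131.2799
Node (3,0) S=64.8358: V=(p*·-143.0751+(1−p*)·-175.4930)/1.2=-125.1725; Δ=(-143.0751−-175.4930)/(84.9349−52.5170)=1.0000; B=V−Δ·S=-190.0083
Node (3,1) S=104.8579: V=(p*·-90.6461+(1−p*)·-143.0751)/1.2=-85.1504; Δ=(-90.6461−-143.0751)/(137.3639−84.9349)=1.0000; B=V−Δ·S=-190.0083
Node (3,2) S=169.5850: V=(p*·-5.8536+(1−p*)·-90.6461)/1.2=-20.4233; Δ=(-5.8536−-90.6461)/(222.1564−137.3639)=1.0000; B=V−Δ·S=-190.0083
Node (3,3) S=274.2671: V=(p*·131.2799+(1−p*)·-5.8536)/1.2=84.2588; Δ=(131.2799−-5.8536)/(359.2899−222.1564)=1.0000; B=V−Δ·S=-190.0083
Node (2,0) S=80.0442: V=(p*·-85.1504+(1−p*)·-125.1725)/1.2=-78.2961; Δ=(-85.1504−-125.1725)/(104.8579−64.8358)=1.0000; B=V−Δ·S=-158.3403
Node (2,1) S=129.4542: V=(p*·-20.4233+(1−p*)·-85.1504)/1.2=-28.8861; Δ=(-20.4233−-85.1504)/(169.5850−104.8579)=1.0000; B=V−Δ·S=-158.3403
Node (2,2) S=209.3642: V=(p*·84.2588+(1−p*)·-20.4233)/1.2=51.0239; Δ=(84.2588−-20.4233)/(274.2671−169.5850)=1.0000; B=V−Δ·S=-158.3403
Node (1,0) S=98.8200: V=(p*·-28.8861+(1−p*)·-78.2961)/1.2=-33.1302; Δ=(-28.8861−-78.2961)/(129.4542−80.0442)=1.0000; B=V−Δ·S=-131.9502
Node (1,1) S=159.8200: V=(p*·51.0239+(1−p*)·-28.8861)/1.2=27.8698; Δ=(51.0239−-28.8861)/(209.3642−129.4542)=1.0000; B=V−Δ·S=-131.9502
Node (0,0) S=122.0000: V=(p*·27.8698+(1−p*)·-33.1302)/1.2=12.0415; Δ=(27.8698−-33.1302)/(159.8200−98.8200)=1.0000; B=V−Δ·S=-109.9585
The time-0 hedge costs 12.0415, which is the no-arbitrage price.

(0,0): Delta=1.0000 Bond=-109.9585
(1,0): Delta=1.0000 Bond=-131.9502
(1,1): Delta=1.0000 Bond=-131.9502
(2,0): Delta=1.0000 Bond=-158.3403
(2,1): Delta=1.0000 Bond=-158.3403
(2,2): Delta=1.0000 Bond=-158.3403
(3,0): Delta=1.0000 Bond=-190.0083
(3,1): Delta=1.0000 Bond=-190.0083
(3,2): Delta=1.0000 Bond=-190.0083
(3,3): Delta=1.0000 Bond=-190.0083
V0=12.0415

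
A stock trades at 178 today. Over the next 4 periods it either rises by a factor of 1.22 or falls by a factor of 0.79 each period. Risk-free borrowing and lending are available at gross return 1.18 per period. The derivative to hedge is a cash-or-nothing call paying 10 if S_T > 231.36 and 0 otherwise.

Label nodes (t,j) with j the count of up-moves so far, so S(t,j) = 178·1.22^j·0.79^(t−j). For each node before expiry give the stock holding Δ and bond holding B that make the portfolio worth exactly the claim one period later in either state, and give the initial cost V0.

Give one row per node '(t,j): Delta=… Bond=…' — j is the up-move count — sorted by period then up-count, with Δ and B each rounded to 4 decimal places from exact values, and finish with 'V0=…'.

(0,0): Delta=0.0183 Bond=1.6728
(1,0): Delta=0.0977 Bond=-9.1982
(1,1): Delta=0.0130 Bond=3.1198
(2,0): Delta=0.0000 Bond=0.0000
(2,1): Delta=0.1042 Bond=-11.9672
(2,2): Delta=0.0069 Bond=5.2864
(3,0): Delta=0.0000 Bond=0.0000
(3,1): Delta=0.0000 Bond=0.0000
(3,2): Delta=0.1111 Bond=-15.5696
(3,3): Delta=0.0000 Bond=8.4746
V0=4.9221

Risk-neutral probability p* = (R−d)/(u−d) = (1.18−0.79)/(1.22−0.79) = 0.9070.
At expiry t=4: V(4,0)=0.0000, V(4,1)=0.0000, V(4,2)=0.0000, V(4,3)=10.0000, V(4,4)=10.0000
(3,0): S=87.7609. Δ = (V_up−V_dn)/(S_up−S_dn) = (0.0000−0.0000)/(107.0683−69.3311) = 0.0000. V = [p*·0.0000 + (1−p*)·0.0000]/1.18 = 0.0000. B = V − Δ·S = 0.0000.
(3,1): S=135.5296. Δ = (V_up−V_dn)/(S_up−S_dn) = (0.0000−0.0000)/(165.3461−107.0683) = 0.0000. V = [p*·0.0000 + (1−p*)·0.0000]/1.18 = 0.0000. B = V − Δ·S = 0.0000.
(3,2): S=209.2988. Δ = (V_up−V_dn)/(S_up−S_dn) = (10.0000−0.0000)/(255.3445−165.3461) = 0.1111. V = [p*·10.0000 + (1−p*)·0.0000]/1.18 = 7.6862. B = V − Δ·S = -15.5696.
(3,3): S=323.2209. Δ = (V_up−V_dn)/(S_up−S_dn) = (10.0000−10.0000)/(394.3296−255.3445) = 0.0000. V = [p*·10.0000 + (1−p*)·10.0000]/1.18 = 8.4746. B = V − Δ·S = 8.4746.
(2,0): S=111.0898. Δ = (V_up−V_dn)/(S_up−S_dn) = (0.0000−0.0000)/(135.5296−87.7609) = 0.0000. V = [p*·0.0000 + (1−p*)·0.0000]/1.18 = 0.0000. B = V − Δ·S = 0.0000.
(2,1): S=171.5564. Δ = (V_up−V_dn)/(S_up−S_dn) = (7.6862−0.0000)/(209.2988−135.5296) = 0.1042. V = [p*·7.6862 + (1−p*)·0.0000]/1.18 = 5.9078. B = V − Δ·S = -11.9672.
(2,2): S=264.9352. Δ = (V_up−V_dn)/(S_up−S_dn) = (8.4746−7.6862)/(323.2209−209.2988) = 0.0069. V = [p*·8.4746 + (1−p*)·7.6862]/1.18 = 7.1197. B = V − Δ·S = 5.2864.
(1,0): S=140.6200. Δ = (V_up−V_dn)/(S_up−S_dn) = (5.9078−0.0000)/(171.5564−111.0898) = 0.0977. V = [p*·5.9078 + (1−p*)·0.0000]/1.18 = 4.5409. B = V − Δ·S = -9.1982.
(1,1): S=217.1600. Δ = (V_up−V_dn)/(S_up−S_dn) = (7.1197−5.9078)/(264.9352−171.5564) = 0.0130. V = [p*·7.1197 + (1−p*)·5.9078]/1.18 = 5.9381. B = V − Δ·S = 3.1198.
(0,0): S=178.0000. Δ = (V_up−V_dn)/(S_up−S_dn) = (5.9381−4.5409)/(217.1600−140.6200) = 0.0183. V = [p*·5.9381 + (1−p*)·4.5409]/1.18 = 4.9221. B = V − Δ·S = 1.6728.
Check: Δ(0,0)·S0 + B(0,0) = 4.9221 = V0.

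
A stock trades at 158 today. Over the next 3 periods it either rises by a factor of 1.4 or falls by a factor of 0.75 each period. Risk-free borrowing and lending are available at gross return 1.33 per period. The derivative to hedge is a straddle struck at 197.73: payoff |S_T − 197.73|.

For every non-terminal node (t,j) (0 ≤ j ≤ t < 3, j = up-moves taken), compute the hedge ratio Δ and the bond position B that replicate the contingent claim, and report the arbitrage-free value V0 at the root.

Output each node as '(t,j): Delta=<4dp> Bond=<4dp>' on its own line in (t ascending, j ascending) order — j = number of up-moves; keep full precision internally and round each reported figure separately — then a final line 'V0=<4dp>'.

Since d<R<u, set p* = (R−d)/(u−d) = 0.8923; price each node as the discounted p*-expectation of its children.
Payoff layer (t=3): V(3,0)=131.0737, V(3,1)=73.3050, V(3,2)=34.5300, V(3,3)=235.8220
(2,0): S=88.8750. Δ = (V_up−V_dn)/(S_up−S_dn) = (73.3050−131.0737)/(124.4250−66.6562) = -1.0000. V = [p*·73.3050 + (1−p*)·131.0737]/1.33 = 59.7942. B = V − Δ·S = 148.6692.
(2,1): S=165.9000. Δ = (V_up−V_dn)/(S_up−S_dn) = (34.5300−73.3050)/(232.2600−124.4250) = -0.3596. V = [p*·34.5300 + (1−p*)·73.3050]/1.33 = 29.1021. B = V − Δ·S = 88.7559.
(2,2): S=309.6800. Δ = (V_up−V_dn)/(S_up−S_dn) = (235.8220−34.5300)/(433.5520−232.2600) = 1.0000. V = [p*·235.8220 + (1−p*)·34.5300]/1.33 = 161.0108. B = V − Δ·S = -148.6692.
(1,0): S=118.5000. Δ = (V_up−V_dn)/(S_up−S_dn) = (29.1021−59.7942)/(165.9000−88.8750) = -0.3985. V = [p*·29.1021 + (1−p*)·59.7942]/1.33 = 24.3665. B = V − Δ·S = 71.5851.
(1,1): S=221.2000. Δ = (V_up−V_dn)/(S_up−S_dn) = (161.0108−29.1021)/(309.6800−165.9000) = 0.9174. V = [p*·161.0108 + (1−p*)·29.1021]/1.33 = 110.3799. B = V − Δ·S = -92.5566.
(0,0): S=158.0000. Δ = (V_up−V_dn)/(S_up−S_dn) = (110.3799−24.3665)/(221.2000−118.5000) = 0.8375. V = [p*·110.3799 + (1−p*)·24.3665]/1.33 = 76.0278. B = V − Δ·S = -56.3006.
The time-0 hedge costs 76.0278, which is the no-arbitrage price.

(0,0): Delta=0.8375 Bond=-56.3006
(1,0): Delta=-0.3985 Bond=71.5851
(1,1): Delta=0.9174 Bond=-92.5566
(2,0): Delta=-1.0000 Bond=148.6692
(2,1): Delta=-0.3596 Bond=88.7559
(2,2): Delta=1.0000 Bond=-148.6692
V0=76.0278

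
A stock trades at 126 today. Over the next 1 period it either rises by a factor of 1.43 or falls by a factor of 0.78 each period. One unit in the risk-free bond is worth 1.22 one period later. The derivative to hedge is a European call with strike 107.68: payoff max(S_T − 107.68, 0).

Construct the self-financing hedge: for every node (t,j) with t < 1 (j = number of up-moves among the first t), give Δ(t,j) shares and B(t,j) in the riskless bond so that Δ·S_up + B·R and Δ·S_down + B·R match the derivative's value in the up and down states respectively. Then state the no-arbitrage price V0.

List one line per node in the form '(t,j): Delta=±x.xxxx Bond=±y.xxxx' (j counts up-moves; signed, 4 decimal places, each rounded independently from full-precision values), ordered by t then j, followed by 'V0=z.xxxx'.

Risk-neutral probability p* = (R−d)/(u−d) = (1.22−0.78)/(1.43−0.78) = 0.6769.
Terminal values V(1,·): V(1,0)=0.0000, V(1,1)=72.5000
(0,0): S=126.0000. Δ = (V_up−V_dn)/(S_up−S_dn) = (72.5000−0.0000)/(180.1800−98.2800) = 0.8852. V = [p*·72.5000 + (1−p*)·0.0000]/1.22 = 40.2270. B = V − Δ·S = -71.3115.
Each (Δ,B) replicates both successor values, so the strategy is self-financing and V0 is arbitrage-free.

(0,0): Delta=0.8852 Bond=-71.3115
V0=40.2270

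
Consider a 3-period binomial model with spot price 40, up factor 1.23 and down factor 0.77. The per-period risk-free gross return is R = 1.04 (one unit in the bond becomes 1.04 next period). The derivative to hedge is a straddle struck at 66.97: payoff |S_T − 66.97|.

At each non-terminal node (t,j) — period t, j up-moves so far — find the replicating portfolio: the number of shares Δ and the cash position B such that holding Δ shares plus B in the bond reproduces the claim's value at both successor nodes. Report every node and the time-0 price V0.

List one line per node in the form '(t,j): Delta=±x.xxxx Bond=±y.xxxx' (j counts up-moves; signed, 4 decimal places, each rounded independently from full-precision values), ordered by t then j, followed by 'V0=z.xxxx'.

(0,0): Delta=-0.7416 Bond=51.8821
(1,0): Delta=-1.0000 Bond=61.9175
(1,1): Delta=-0.6277 Bond=48.3559
(2,0): Delta=-1.0000 Bond=64.3942
(2,1): Delta=-1.0000 Bond=64.3942
(2,2): Delta=-0.4637 Bond=40.3650
V0=22.2199

The replicating-portfolio and risk-neutral prices coincide; use p* = (1.04−0.77)/(1.23−0.77) = 0.5870 for the latter.
Terminal values V(3,·): V(3,0)=48.7087, V(3,1)=37.7993, V(3,2)=20.3727, V(3,3)=7.4647
Node (2,0) S=23.7160: V=(p*·37.7993+(1−p*)·48.7087)/1.04=40.6782; Δ=(37.7993−48.7087)/(29.1707−18.2613)=-1.0000; B=V−Δ·S=64.3942
Node (2,1) S=37.8840: V=(p*·20.3727+(1−p*)·37.7993)/1.04=26.5102; Δ=(20.3727−37.7993)/(46.5973−29.1707)=-1.0000; B=V−Δ·S=64.3942
Node (2,2) S=60.5160: V=(p*·7.4647+(1−p*)·20.3727)/1.04=12.3041; Δ=(7.4647−20.3727)/(74.4347−46.5973)=-0.4637; B=V−Δ·S=40.3650
Node (1,0) S=30.8000: V=(p*·26.5102+(1−p*)·40.6782)/1.04=31.1175; Δ=(26.5102−40.6782)/(37.8840−23.7160)=-1.0000; B=V−Δ·S=61.9175
Node (1,1) S=49.2000: V=(p*·12.3041+(1−p*)·26.5102)/1.04=17.4729; Δ=(12.3041−26.5102)/(60.5160−37.8840)=-0.6277; B=V−Δ·S=48.3559
Node (0,0) S=40.0000: V=(p*·17.4729+(1−p*)·31.1175)/1.04=22.2199; Δ=(17.4729−31.1175)/(49.2000−30.8000)=-0.7416; B=V−Δ·S=51.8821
Root portfolio cost Δ·40+B reproduces V0=22.2199.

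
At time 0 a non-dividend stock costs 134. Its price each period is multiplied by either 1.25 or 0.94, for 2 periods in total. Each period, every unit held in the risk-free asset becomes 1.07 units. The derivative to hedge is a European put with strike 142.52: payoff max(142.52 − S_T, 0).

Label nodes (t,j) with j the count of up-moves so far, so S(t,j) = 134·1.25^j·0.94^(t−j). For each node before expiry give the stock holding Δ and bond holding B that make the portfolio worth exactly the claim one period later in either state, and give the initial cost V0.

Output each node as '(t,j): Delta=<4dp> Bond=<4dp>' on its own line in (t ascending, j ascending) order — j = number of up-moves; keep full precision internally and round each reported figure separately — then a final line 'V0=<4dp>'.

Risk-neutral probability p* = (R−d)/(u−d) = (1.07−0.94)/(1.25−0.94) = 0.4194.
At expiry t=2: V(2,0)=24.1176, V(2,1)=0.0000, V(2,2)=0.0000
Node (1,0) S=125.9600: V=(p*·0.0000+(1−p*)·24.1176)/1.07=13.0876; Δ=(0.0000−24.1176)/(157.4500−118.4024)=-0.6176; B=V−Δ·S=90.8863
Node (1,1) S=167.5000: V=(p*·0.0000+(1−p*)·0.0000)/1.07=0.0000; Δ=(0.0000−0.0000)/(209.3750−157.4500)=0.0000; B=V−Δ·S=0.0000
Node (0,0) S=134.0000: V=(p*·0.0000+(1−p*)·13.0876)/1.07=7.1021; Δ=(0.0000−13.0876)/(167.5000−125.9600)=-0.3151; B=V−Δ·S=49.3203
Self-financing check: at every node Δ·S+B equals the discounted successor values.

(0,0): Delta=-0.3151 Bond=49.3203
(1,0): Delta=-0.6176 Bond=90.8863
(1,1): Delta=0.0000 Bond=0.0000
V0=7.1021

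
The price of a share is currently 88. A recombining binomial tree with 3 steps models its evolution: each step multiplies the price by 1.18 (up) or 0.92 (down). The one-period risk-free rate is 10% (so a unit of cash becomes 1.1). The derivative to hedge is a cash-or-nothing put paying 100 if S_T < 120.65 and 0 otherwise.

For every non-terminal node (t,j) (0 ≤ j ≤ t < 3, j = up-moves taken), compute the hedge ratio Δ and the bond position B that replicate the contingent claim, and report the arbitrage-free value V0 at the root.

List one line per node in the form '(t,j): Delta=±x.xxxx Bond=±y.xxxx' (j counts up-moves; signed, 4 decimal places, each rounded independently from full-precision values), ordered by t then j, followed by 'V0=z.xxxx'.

Risk-neutral probability p* = (R−d)/(u−d) = (1.1−0.92)/(1.18−0.92) = 0.6923.
Payoff layer (t=3): V(3,0)=100.0000, V(3,1)=100.0000, V(3,2)=100.0000, V(3,3)=0.0000
(2,0): S=74.4832. Δ = (V_up−V_dn)/(S_up−S_dn) = (100.0000−100.0000)/(87.8902−68.5245) = 0.0000. V = [p*·100.0000 + (1−p*)·100.0000]/1.1 = 90.9091. B = V − Δ·S = 90.9091.
(2,1): S=95.5328. Δ = (V_up−V_dn)/(S_up−S_dn) = (100.0000−100.0000)/(112.7287−87.8902) = 0.0000. V = [p*·100.0000 + (1−p*)·100.0000]/1.1 = 90.9091. B = V − Δ·S = 90.9091.
(2,2): S=122.5312. Δ = (V_up−V_dn)/(S_up−S_dn) = (0.0000−100.0000)/(144.5868−112.7287) = -3.1389. V = [p*·0.0000 + (1−p*)·100.0000]/1.1 = 27.9720. B = V − Δ·S = 412.5874.
(1,0): S=80.9600. Δ = (V_up−V_dn)/(S_up−S_dn) = (90.9091−90.9091)/(95.5328−74.4832) = 0.0000. V = [p*·90.9091 + (1−p*)·90.9091]/1.1 = 82.6446. B = V − Δ·S = 82.6446.
(1,1): S=103.8400. Δ = (V_up−V_dn)/(S_up−S_dn) = (27.9720−90.9091)/(122.5312−95.5328) = -2.3311. V = [p*·27.9720 + (1−p*)·90.9091]/1.1 = 43.0339. B = V − Δ·S = 285.0995.
(0,0): S=88.0000. Δ = (V_up−V_dn)/(S_up−S_dn) = (43.0339−82.6446)/(103.8400−80.9600) = -1.7312. V = [p*·43.0339 + (1−p*)·82.6446]/1.1 = 50.2016. B = V − Δ·S = 202.5506.
Root portfolio cost Δ·88+B reproduces V0=50.2016.

(0,0): Delta=-1.7312 Bond=202.5506
(1,0): Delta=0.0000 Bond=82.6446
(1,1): Delta=-2.3311 Bond=285.0995
(2,0): Delta=0.0000 Bond=90.9091
(2,1): Delta=0.0000 Bond=90.9091
(2,2): Delta=-3.1389 Bond=412.5874
V0=50.2016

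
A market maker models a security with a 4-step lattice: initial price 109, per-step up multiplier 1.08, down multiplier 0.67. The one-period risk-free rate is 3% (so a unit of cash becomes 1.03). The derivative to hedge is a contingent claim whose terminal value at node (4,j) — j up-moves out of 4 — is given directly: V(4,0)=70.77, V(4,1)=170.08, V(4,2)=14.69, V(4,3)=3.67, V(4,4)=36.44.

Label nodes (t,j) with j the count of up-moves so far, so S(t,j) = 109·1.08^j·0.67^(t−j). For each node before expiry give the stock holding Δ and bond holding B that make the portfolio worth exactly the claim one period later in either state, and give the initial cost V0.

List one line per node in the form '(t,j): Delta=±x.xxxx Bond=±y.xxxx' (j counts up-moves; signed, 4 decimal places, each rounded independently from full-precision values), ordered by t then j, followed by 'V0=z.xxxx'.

(0,0): Delta=0.2696 Bond=-7.1960
(1,0): Delta=-1.2686 Bond=104.9243
(1,1): Delta=0.4022 Bond=-23.0142
(2,0): Delta=-6.0169 Bond=340.4099
(2,1): Delta=-0.8594 Bond=75.8028
(2,2): Delta=0.5109 Bond=-37.5251
(3,0): Delta=7.3885 Bond=-88.8515
(3,1): Delta=-7.1720 Bond=411.6602
(3,2): Delta=-0.3155 Bond=31.7459
(3,3): Delta=0.5821 Bond=-48.4281
V0=22.1956

Since d<R<u, set p* = (R−d)/(u−d) = 0.8780; price each node as the discounted p*-expectation of its children.
Terminal payoffs: V(4,0)=70.7700, V(4,1)=170.0800, V(4,2)=14.6900, V(4,3)=3.6700, V(4,4)=36.4400
(3,0): S=32.7832. Δ = (V_up−V_dn)/(S_up−S_dn) = (170.0800−70.7700)/(35.4058−21.9647) = 7.3885. V = [p*·170.0800 + (1−p*)·70.7700]/1.03 = 153.3680. B = V − Δ·S = -88.8515.
(3,1): S=52.8445. Δ = (V_up−V_dn)/(S_up−S_dn) = (14.6900−170.0800)/(57.0721−35.4058) = -7.1720. V = [p*·14.6900 + (1−p*)·170.0800]/1.03 = 32.6602. B = V − Δ·S = 411.6602.
(3,2): S=85.1822. Δ = (V_up−V_dn)/(S_up−S_dn) = (3.6700−14.6900)/(91.9968−57.0721) = -0.3155. V = [p*·3.6700 + (1−p*)·14.6900]/1.03 = 4.8679. B = V − Δ·S = 31.7459.
(3,3): S=137.3086. Δ = (V_up−V_dn)/(S_up−S_dn) = (36.4400−3.6700)/(148.2933−91.9968) = 0.5821. V = [p*·36.4400 + (1−p*)·3.6700]/1.03 = 31.4987. B = V − Δ·S = -48.4281.
(2,0): S=48.9301. Δ = (V_up−V_dn)/(S_up−S_dn) = (32.6602−153.3680)/(52.8445−32.7832) = -6.0169. V = [p*·32.6602 + (1−p*)·153.3680]/1.03 = 46.0006. B = V − Δ·S = 340.4099.
(2,1): S=78.8724. Δ = (V_up−V_dn)/(S_up−S_dn) = (4.8679−32.6602)/(85.1822−52.8445) = -0.8594. V = [p*·4.8679 + (1−p*)·32.6602]/1.03 = 8.0167. B = V − Δ·S = 75.8028.
(2,2): S=127.1376. Δ = (V_up−V_dn)/(S_up−S_dn) = (31.4987−4.8679)/(137.3086−85.1822) = 0.5109. V = [p*·31.4987 + (1−p*)·4.8679]/1.03 = 27.4282. B = V − Δ·S = -37.5251.
(1,0): S=73.0300. Δ = (V_up−V_dn)/(S_up−S_dn) = (8.0167−46.0006)/(78.8724−48.9301) = -1.2686. V = [p*·8.0167 + (1−p*)·46.0006]/1.03 = 12.2805. B = V − Δ·S = 104.9243.
(1,1): S=117.7200. Δ = (V_up−V_dn)/(S_up−S_dn) = (27.4282−8.0167)/(127.1376−78.8724) = 0.4022. V = [p*·27.4282 + (1−p*)·8.0167]/1.03 = 24.3310. B = V − Δ·S = -23.0142.
(0,0): S=109.0000. Δ = (V_up−V_dn)/(S_up−S_dn) = (24.3310−12.2805)/(117.7200−73.0300) = 0.2696. V = [p*·24.3310 + (1−p*)·12.2805]/1.03 = 22.1956. B = V − Δ·S = -7.1960.
Root portfolio cost Δ·109+B reproduces V0=22.1956.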